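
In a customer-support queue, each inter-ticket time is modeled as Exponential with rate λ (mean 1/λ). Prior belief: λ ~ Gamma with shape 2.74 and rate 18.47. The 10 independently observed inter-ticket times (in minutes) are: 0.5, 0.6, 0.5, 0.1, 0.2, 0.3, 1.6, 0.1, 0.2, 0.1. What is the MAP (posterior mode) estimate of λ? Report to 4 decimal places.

0.5179

With a Gamma(shape α, rate β) prior on the exponential rate λ, the posterior after n observations with total T = Σxᵢ is Gamma(α+n, β+T).
Sum of observations T = 4.2 minutes; n = 10.
Posterior: Gamma(2.74+10, 18.47+4.2) = Gamma(12.74, 22.67).
Mode = (α−1)/β = 0.5179.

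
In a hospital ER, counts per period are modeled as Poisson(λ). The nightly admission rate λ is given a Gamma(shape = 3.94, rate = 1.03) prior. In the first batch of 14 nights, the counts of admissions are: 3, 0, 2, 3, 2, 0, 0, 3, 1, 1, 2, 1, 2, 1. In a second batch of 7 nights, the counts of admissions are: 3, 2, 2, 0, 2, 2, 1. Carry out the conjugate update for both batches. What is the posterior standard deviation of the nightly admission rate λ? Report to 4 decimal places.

With a Gamma(shape α, rate β) prior, the Poisson likelihood is conjugate: the posterior is Gamma(α + ΣXᵢ, β + n).
Batch 1: sum of counts S = 21 over n = 14 nights.
After batch 1: Gamma(α+S, β+n) = Gamma(3.94+21, 1.03+14) = Gamma(24.94, 15.03).
Batch 2: sum of counts S = 12 over n = 7 nights.
After batch 2: Gamma(α+S, β+n) = Gamma(24.94+12, 15.03+7) = Gamma(36.94, 22.03).
SD = √α/β = √36.94/22.03 = 0.2759.

0.2759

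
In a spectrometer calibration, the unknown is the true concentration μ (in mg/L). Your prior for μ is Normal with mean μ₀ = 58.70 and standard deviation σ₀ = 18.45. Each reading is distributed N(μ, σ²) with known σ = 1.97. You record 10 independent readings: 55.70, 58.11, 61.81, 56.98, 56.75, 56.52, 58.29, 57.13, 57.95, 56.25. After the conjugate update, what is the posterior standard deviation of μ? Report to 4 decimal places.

0.6226

For Normal data with known variance σ², a Normal(μ₀, σ₀²) prior on μ is conjugate. Posterior precision = 1/σ₀² + n/σ²; posterior mean is the precision-weighted average of μ₀ and x̄.
σ₀² = 18.45² = 340.4025, σ² = 1.97² = 3.8809; σ² + n·σ₀² = 3.8809 + 10·340.4025 = 3407.9059.
Posterior precision = 1/σ₀² + n/σ² = 1/340.4025 + 10/3.8809 = (σ² + n·σ₀²)/(σ₀²σ²) = 3407.9059/(340.4025·3.8809); posterior variance σₙ² = σ₀²σ²/(σ² + n·σ₀²) = 340.4025·3.8809/3407.9059 = 0.387648.
Posterior SD = √σₙ² = √(340.4025·3.8809/3407.9059) = 0.6226.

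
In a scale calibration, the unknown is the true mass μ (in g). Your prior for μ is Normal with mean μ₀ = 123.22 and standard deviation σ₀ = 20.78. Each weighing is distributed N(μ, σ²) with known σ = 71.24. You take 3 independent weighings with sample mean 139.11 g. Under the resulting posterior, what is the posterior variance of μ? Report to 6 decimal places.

344.002110

For Normal data with known variance σ², a Normal(μ₀, σ₀²) prior on μ is conjugate. Posterior precision = 1/σ₀² + n/σ²; posterior mean is the precision-weighted average of μ₀ and x̄.
σ₀² = 20.78² = 431.8084, σ² = 71.24² = 5075.1376; σ² + n·σ₀² = 5075.1376 + 3·431.8084 = 6370.5628.
Posterior precision = 1/σ₀² + n/σ² = 1/431.8084 + 3/5075.1376 = (σ² + n·σ₀²)/(σ₀²σ²) = 6370.5628/(431.8084·5075.1376); posterior variance σₙ² = σ₀²σ²/(σ² + n·σ₀²) = 431.8084·5075.1376/6370.5628 = 344.002110.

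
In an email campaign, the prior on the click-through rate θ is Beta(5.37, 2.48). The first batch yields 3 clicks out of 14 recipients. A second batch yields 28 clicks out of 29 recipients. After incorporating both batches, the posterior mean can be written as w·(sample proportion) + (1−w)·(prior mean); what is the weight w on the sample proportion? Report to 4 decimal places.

The Beta prior is conjugate to a Binomial/Bernoulli likelihood; the update adds successes to α and failures to β.
Total number of recipients: n = 14 + 29 = 43.
Posterior mean = (α₀+k)/(α₀+β₀+n) = [n/(α₀+β₀+n)]·(k/n) + [(α₀+β₀)/(α₀+β₀+n)]·α₀/(α₀+β₀), so only n and the prior enter the weight.
The weight on the data is w = n/(α₀+β₀+n) = 43/(5.37+2.48+43) = 43/50.85 = 0.8456.

0.8456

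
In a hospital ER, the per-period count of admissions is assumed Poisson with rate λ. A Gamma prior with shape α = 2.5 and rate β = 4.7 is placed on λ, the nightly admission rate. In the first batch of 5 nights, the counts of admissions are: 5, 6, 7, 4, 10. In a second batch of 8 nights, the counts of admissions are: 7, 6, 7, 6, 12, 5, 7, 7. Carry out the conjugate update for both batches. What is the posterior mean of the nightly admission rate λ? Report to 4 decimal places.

With a Gamma(shape α, rate β) prior, the Poisson likelihood is conjugate: the posterior is Gamma(α + ΣXᵢ, β + n).
Batch 1: sum of counts S = 32 over n = 5 nights.
After batch 1: Gamma(α+S, β+n) = Gamma(2.5+32, 4.7+5) = Gamma(34.5, 9.7).
Batch 2: sum of counts S = 57 over n = 8 nights.
After batch 2: Gamma(α+S, β+n) = Gamma(34.5+57, 9.7+8) = Gamma(91.5, 17.7).
Posterior mean = α/β = 91.5/17.7 = 5.1695.

5.1695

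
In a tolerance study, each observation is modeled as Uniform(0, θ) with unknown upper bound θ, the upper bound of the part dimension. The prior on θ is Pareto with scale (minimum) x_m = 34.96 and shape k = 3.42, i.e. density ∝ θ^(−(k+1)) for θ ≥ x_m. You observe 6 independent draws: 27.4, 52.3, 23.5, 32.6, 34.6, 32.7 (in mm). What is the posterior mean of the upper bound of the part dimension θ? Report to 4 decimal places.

A Pareto(scale x_m, shape k) prior on the upper bound θ of Uniform(0, θ) is conjugate: posterior is Pareto(max(x_m, max xᵢ), k + n).
Sample maximum = 52.3; prior scale x_m = 34.96 → posterior scale = max = 52.30.
Posterior shape = 3.42 + 6 = 9.42.
E[θ|data] = k·x_m/(k−1) = 9.42·52.30/8.42 = 58.5114.

58.5114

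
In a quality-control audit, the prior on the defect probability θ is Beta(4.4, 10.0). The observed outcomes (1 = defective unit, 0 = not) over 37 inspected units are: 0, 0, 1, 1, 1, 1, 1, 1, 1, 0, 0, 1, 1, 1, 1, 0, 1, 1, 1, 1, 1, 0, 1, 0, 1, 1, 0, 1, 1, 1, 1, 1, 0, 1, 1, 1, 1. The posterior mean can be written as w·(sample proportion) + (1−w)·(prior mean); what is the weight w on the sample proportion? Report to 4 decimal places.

The Beta prior is conjugate to a Binomial/Bernoulli likelihood; the update adds successes to α and failures to β.
Posterior mean = (α₀+k)/(α₀+β₀+n) = [n/(α₀+β₀+n)]·(k/n) + [(α₀+β₀)/(α₀+β₀+n)]·α₀/(α₀+β₀), so only n and the prior enter the weight.
The weight on the data is w = n/(α₀+β₀+n) = 37/(4.4+10.0+37) = 37/51.4 = 0.7198.

0.7198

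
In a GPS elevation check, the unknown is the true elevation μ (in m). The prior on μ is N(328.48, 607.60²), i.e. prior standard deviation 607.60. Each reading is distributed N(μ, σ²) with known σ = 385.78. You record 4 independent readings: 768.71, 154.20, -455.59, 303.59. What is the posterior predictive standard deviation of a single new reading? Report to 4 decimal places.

427.3480

For Normal data with known variance σ², a Normal(μ₀, σ₀²) prior on μ is conjugate. Posterior precision = 1/σ₀² + n/σ²; posterior mean is the precision-weighted average of μ₀ and x̄.
σ₀² = 607.60² = 369177.76, σ² = 385.78² = 148826.2084; σ² + n·σ₀² = 148826.2084 + 4·369177.76 = 1625537.2484.
Posterior precision = 1/σ₀² + n/σ² = 1/369177.76 + 4/148826.2084 = (σ² + n·σ₀²)/(σ₀²σ²) = 1625537.2484/(369177.76·148826.2084); posterior variance σₙ² = σ₀²σ²/(σ² + n·σ₀²) = 369177.76·148826.2084/1625537.2484 = 33800.102889.
Predictive variance for one new observation = σₙ² + σ² = 369177.76·148826.2084/1625537.2484 + 148826.2084 = σ²·(σ₀² + 1625537.2484)/1625537.2484 = 148826.2084·1994715.0084/1625537.2484 = 182626.311289; SD = √(148826.2084·1994715.0084/1625537.2484) = 427.3480.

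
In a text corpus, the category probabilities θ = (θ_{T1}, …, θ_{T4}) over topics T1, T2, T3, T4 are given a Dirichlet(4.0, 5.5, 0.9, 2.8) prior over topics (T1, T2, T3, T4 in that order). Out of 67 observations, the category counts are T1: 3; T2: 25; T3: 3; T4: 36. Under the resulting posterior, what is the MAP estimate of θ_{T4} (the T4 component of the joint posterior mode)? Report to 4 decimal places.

0.4961

The Dirichlet prior is conjugate to the Multinomial likelihood: each posterior αⱼ = prior αⱼ + observed count nⱼ.
Posterior concentration: (7.0, 30.5, 3.9, 38.8), total = 80.2.
Joint mode component: (α_{T4}−1)/(Σα−K) = 37.8/76.2 = 0.4961.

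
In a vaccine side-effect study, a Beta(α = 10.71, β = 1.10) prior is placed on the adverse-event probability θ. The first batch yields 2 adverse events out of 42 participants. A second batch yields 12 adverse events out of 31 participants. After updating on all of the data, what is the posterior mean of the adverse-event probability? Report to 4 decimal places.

0.2914

The Beta prior is conjugate to a Binomial/Bernoulli likelihood; the update adds successes to α and failures to β.
After batch 1: Beta(10.71+2, 1.10+40) = Beta(12.71, 41.10).
After batch 2: Beta(12.71+12, 41.10+19) = Beta(24.71, 60.10).
Posterior mean = α/(α+β) = 24.71/84.81 = 0.2914.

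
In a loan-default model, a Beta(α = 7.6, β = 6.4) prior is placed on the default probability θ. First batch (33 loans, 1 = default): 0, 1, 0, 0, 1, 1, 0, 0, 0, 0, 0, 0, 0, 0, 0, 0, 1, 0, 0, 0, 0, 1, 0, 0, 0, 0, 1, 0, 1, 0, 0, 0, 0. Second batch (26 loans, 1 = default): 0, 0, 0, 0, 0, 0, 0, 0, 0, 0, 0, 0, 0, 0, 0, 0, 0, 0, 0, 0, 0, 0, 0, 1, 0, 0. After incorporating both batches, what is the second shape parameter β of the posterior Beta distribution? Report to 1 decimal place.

The Beta prior is conjugate to a Binomial/Bernoulli likelihood; the update adds successes to α and failures to β.
After batch 1: Beta(7.6+7, 6.4+26) = Beta(14.6, 32.4).
After batch 2: Beta(14.6+1, 32.4+25) = Beta(15.6, 57.4).
Posterior β = 57.4.

57.4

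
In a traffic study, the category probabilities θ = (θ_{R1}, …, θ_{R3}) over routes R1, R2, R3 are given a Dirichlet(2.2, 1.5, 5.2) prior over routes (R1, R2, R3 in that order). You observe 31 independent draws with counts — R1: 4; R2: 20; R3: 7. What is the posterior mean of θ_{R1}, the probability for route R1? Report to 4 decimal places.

0.1554

The Dirichlet prior is conjugate to the Multinomial likelihood: each posterior αⱼ = prior αⱼ + observed count nⱼ.
Posterior concentration: (6.2, 21.5, 12.2), total = 39.9.
E[θ_{R1}|data] = α_{R1}/Σα = 6.2/39.9 = 0.1554.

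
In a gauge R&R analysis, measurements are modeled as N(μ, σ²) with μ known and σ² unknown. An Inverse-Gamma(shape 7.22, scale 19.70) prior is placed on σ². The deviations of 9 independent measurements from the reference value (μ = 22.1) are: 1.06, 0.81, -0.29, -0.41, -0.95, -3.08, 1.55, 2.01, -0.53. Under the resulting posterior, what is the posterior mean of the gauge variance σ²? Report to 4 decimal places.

With known mean μ and an Inverse-Gamma(α, β) prior on σ², the Normal likelihood is conjugate: posterior is Inv-Gamma(α + n/2, β + Σ(xᵢ−μ)²/2).
Σ(xᵢ−μ)² = (1.06)² + (0.81)² + (-0.29)² + (-0.41)² + (-0.95)² + (-3.08)² + (1.55)² + (2.01)² + (-0.53)² = 19.1443.
Posterior: Inv-Gamma(7.22 + 9/2, 19.70 + 19.1443/2) = Inv-Gamma(11.72, 29.27215).
E[σ²|data] = β/(α−1) = 29.27215/10.72 = 2.7306.

2.7306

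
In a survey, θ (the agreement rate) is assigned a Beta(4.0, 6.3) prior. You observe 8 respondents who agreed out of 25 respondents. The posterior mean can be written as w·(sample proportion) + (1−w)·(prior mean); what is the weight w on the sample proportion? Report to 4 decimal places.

The Beta prior is conjugate to a Binomial/Bernoulli likelihood; the update adds successes to α and failures to β.
Posterior mean = (α₀+k)/(α₀+β₀+n) = [n/(α₀+β₀+n)]·(k/n) + [(α₀+β₀)/(α₀+β₀+n)]·α₀/(α₀+β₀), so only n and the prior enter the weight.
The weight on the data is w = n/(α₀+β₀+n) = 25/(4.0+6.3+25) = 25/35.3 = 0.7082.

0.7082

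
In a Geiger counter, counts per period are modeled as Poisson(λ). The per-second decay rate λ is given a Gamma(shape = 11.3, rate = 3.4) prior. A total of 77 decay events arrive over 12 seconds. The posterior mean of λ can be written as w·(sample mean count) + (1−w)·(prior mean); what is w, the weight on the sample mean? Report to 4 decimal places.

With a Gamma(shape α, rate β) prior, the Poisson likelihood is conjugate: the posterior is Gamma(α + ΣXᵢ, β + n).
Posterior mean = (α₀+S)/(β₀+n) = [n/(β₀+n)]·(S/n) + [β₀/(β₀+n)]·(α₀/β₀), so only n and β₀ enter the weight.
Weight on data w = n/(β₀+n) = 12/(3.4+12) = 12/15.4 = 0.7792.

0.7792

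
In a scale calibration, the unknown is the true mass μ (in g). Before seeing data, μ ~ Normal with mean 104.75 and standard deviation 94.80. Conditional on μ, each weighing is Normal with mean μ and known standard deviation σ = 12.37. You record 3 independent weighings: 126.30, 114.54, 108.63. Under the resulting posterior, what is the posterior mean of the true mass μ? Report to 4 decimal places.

For Normal data with known variance σ², a Normal(μ₀, σ₀²) prior on μ is conjugate. Posterior precision = 1/σ₀² + n/σ²; posterior mean is the precision-weighted average of μ₀ and x̄.
Σxᵢ = 126.30 + 114.54 + 108.63 = 349.47, so n·x̄ = 349.47.
σ₀² = 94.80² = 8987.04, σ² = 12.37² = 153.0169; σ² + n·σ₀² = 153.0169 + 3·8987.04 = 27114.1369.
Posterior mean = (μ₀/σ₀² + n·x̄/σ²)/(1/σ₀² + n/σ²) = (σ²·μ₀ + σ₀²·n·x̄)/(σ² + n·σ₀²) = (153.0169·104.75 + 8987.04·349.47)/27114.1369 = 3156729.389075/27114.1369 = 116.4237.

116.4237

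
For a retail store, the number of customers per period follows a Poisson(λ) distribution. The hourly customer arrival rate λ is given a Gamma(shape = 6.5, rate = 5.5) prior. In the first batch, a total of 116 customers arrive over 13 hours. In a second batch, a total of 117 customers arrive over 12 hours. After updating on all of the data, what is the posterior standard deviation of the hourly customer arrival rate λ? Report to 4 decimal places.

0.5074

With a Gamma(shape α, rate β) prior, the Poisson likelihood is conjugate: the posterior is Gamma(α + ΣXᵢ, β + n).
After batch 1: Gamma(α+S, β+n) = Gamma(6.5+116, 5.5+13) = Gamma(122.5, 18.5).
After batch 2: Gamma(α+S, β+n) = Gamma(122.5+117, 18.5+12) = Gamma(239.5, 30.5).
SD = √α/β = √239.5/30.5 = 0.5074.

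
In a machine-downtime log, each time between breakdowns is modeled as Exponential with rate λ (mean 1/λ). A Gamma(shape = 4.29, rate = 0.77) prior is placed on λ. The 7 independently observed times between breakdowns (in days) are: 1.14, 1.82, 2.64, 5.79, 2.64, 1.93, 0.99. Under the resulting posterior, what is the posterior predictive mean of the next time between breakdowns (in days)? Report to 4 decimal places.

With a Gamma(shape α, rate β) prior on the exponential rate λ, the posterior after n observations with total T = Σxᵢ is Gamma(α+n, β+T).
Sum of observations T = 16.95 days; n = 7.
Posterior: Gamma(4.29+7, 0.77+16.95) = Gamma(11.29, 17.72).
The predictive distribution for the next observation is Lomax; its mean is β/(α−1) = 17.72/10.29 = 1.7221.

1.7221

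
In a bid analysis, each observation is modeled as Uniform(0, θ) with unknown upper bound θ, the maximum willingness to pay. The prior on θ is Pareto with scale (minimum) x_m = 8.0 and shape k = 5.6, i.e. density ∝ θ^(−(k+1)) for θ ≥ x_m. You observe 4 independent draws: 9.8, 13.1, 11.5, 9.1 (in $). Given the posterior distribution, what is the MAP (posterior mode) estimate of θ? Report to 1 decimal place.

13.1

A Pareto(scale x_m, shape k) prior on the upper bound θ of Uniform(0, θ) is conjugate: posterior is Pareto(max(x_m, max xᵢ), k + n).
Sample maximum = 13.1; prior scale x_m = 8.0 → posterior scale = max = 13.1.
Posterior shape = 5.6 + 4 = 9.6.
The Pareto density is decreasing on [x_m, ∞), so the mode is x_m = 13.1.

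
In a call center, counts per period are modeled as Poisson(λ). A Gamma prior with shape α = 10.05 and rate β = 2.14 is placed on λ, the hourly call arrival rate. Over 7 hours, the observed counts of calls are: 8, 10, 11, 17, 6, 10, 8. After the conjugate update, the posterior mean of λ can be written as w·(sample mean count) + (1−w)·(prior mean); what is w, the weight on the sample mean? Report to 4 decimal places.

0.7659

With a Gamma(shape α, rate β) prior, the Poisson likelihood is conjugate: the posterior is Gamma(α + ΣXᵢ, β + n).
Posterior mean = (α₀+S)/(β₀+n) = [n/(β₀+n)]·(S/n) + [β₀/(β₀+n)]·(α₀/β₀), so only n and β₀ enter the weight.
Weight on data w = n/(β₀+n) = 7/(2.14+7) = 7/9.14 = 0.7659.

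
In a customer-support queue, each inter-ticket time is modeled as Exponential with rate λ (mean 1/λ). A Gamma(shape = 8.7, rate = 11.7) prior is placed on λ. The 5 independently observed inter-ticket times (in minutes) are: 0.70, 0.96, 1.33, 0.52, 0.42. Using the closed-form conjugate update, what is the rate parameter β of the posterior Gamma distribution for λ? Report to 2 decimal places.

15.63

With a Gamma(shape α, rate β) prior on the exponential rate λ, the posterior after n observations with total T = Σxᵢ is Gamma(α+n, β+T).
Sum of observations T = 3.93 minutes; n = 5.
Posterior: Gamma(8.7+5, 11.7+3.93) = Gamma(13.7, 15.63).
Posterior β = 15.63.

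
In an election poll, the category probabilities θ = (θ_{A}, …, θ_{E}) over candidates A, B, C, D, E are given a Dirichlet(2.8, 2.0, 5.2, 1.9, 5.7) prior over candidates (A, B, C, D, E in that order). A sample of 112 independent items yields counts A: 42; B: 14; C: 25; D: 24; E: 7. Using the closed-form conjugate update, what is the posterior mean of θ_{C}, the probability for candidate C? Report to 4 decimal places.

0.2330

The Dirichlet prior is conjugate to the Multinomial likelihood: each posterior αⱼ = prior αⱼ + observed count nⱼ.
Posterior concentration: (44.8, 16.0, 30.2, 25.9, 12.7), total = 129.6.
E[θ_{C}|data] = α_{C}/Σα = 30.2/129.6 = 0.2330.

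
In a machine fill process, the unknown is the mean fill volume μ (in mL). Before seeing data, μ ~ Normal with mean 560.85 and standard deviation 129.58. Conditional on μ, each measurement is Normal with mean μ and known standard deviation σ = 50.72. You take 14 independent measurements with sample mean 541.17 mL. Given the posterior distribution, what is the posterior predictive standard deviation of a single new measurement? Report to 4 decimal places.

52.4812

For Normal data with known variance σ², a Normal(μ₀, σ₀²) prior on μ is conjugate. Posterior precision = 1/σ₀² + n/σ²; posterior mean is the precision-weighted average of μ₀ and x̄.
σ₀² = 129.58² = 16790.9764, σ² = 50.72² = 2572.5184; σ² + n·σ₀² = 2572.5184 + 14·16790.9764 = 237646.188.
Posterior precision = 1/σ₀² + n/σ² = 1/16790.9764 + 14/2572.5184 = (σ² + n·σ₀²)/(σ₀²σ²) = 237646.188/(16790.9764·2572.5184); posterior variance σₙ² = σ₀²σ²/(σ² + n·σ₀²) = 16790.9764·2572.5184/237646.188 = 181.762208.
Predictive variance for one new observation = σₙ² + σ² = 16790.9764·2572.5184/237646.188 + 2572.5184 = σ²·(σ₀² + 237646.188)/237646.188 = 2572.5184·254437.1644/237646.188 = 2754.280608; SD = √(2572.5184·254437.1644/237646.188) = 52.4812.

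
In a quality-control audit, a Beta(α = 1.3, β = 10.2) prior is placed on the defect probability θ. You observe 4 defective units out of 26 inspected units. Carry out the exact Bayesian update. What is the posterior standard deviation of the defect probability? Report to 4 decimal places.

0.0561

The Beta prior is conjugate to a Binomial/Bernoulli likelihood; the update adds successes to α and failures to β.
Posterior: Beta(α+k, β+n−k) = Beta(1.3+4, 10.2+22) = Beta(5.3, 32.2).
Var = αβ/((α+β)²(α+β+1)) = 5.3·32.2/(37.5²·38.5) = 0.00315216; SD = √0.00315216 = 0.0561.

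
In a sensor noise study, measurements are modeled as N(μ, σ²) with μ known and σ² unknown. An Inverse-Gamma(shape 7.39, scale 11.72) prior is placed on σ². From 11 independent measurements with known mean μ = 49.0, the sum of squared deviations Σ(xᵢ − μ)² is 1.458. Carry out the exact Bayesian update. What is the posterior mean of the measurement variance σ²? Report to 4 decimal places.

1.0470

With known mean μ and an Inverse-Gamma(α, β) prior on σ², the Normal likelihood is conjugate: posterior is Inv-Gamma(α + n/2, β + Σ(xᵢ−μ)²/2).
Posterior: Inv-Gamma(7.39 + 11/2, 11.72 + 1.458/2) = Inv-Gamma(12.89, 12.4490).
E[σ²|data] = β/(α−1) = 12.4490/11.89 = 1.0470.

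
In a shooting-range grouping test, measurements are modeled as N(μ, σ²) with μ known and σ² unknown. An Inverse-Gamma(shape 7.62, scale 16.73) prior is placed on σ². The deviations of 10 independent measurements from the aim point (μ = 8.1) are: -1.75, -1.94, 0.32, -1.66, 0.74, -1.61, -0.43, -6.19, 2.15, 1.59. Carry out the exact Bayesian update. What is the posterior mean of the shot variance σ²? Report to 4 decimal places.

3.9559

With known mean μ and an Inverse-Gamma(α, β) prior on σ², the Normal likelihood is conjugate: posterior is Inv-Gamma(α + n/2, β + Σ(xᵢ−μ)²/2).
Σ(xᵢ−μ)² = (-1.75)² + (-1.94)² + (0.32)² + (-1.66)² + (0.74)² + (-1.61)² + (-0.43)² + (-6.19)² + (2.15)² + (1.59)² = 58.4754.
Posterior: Inv-Gamma(7.62 + 10/2, 16.73 + 58.4754/2) = Inv-Gamma(12.62, 45.96770).
E[σ²|data] = β/(α−1) = 45.96770/11.62 = 3.9559.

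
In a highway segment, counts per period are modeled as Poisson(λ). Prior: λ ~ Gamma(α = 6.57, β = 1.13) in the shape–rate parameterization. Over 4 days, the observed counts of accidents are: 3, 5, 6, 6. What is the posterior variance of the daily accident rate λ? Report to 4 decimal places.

1.0096

With a Gamma(shape α, rate β) prior, the Poisson likelihood is conjugate: the posterior is Gamma(α + ΣXᵢ, β + n).
Sum of counts S = 20 over n = 4 days.
Posterior: Gamma(α+S, β+n) = Gamma(6.57+20, 1.13+4) = Gamma(26.57, 5.13).
Var = α/β² = 26.57/5.13² = 1.0096.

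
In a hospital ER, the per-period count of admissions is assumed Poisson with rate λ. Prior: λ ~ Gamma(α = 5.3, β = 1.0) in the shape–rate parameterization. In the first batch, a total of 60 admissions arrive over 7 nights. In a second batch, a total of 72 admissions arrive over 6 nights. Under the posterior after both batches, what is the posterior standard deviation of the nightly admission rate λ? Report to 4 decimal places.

0.8370

With a Gamma(shape α, rate β) prior, the Poisson likelihood is conjugate: the posterior is Gamma(α + ΣXᵢ, β + n).
After batch 1: Gamma(α+S, β+n) = Gamma(5.3+60, 1.0+7) = Gamma(65.3, 8.0).
After batch 2: Gamma(α+S, β+n) = Gamma(65.3+72, 8.0+6) = Gamma(137.3, 14.0).
SD = √α/β = √137.3/14.0 = 0.8370.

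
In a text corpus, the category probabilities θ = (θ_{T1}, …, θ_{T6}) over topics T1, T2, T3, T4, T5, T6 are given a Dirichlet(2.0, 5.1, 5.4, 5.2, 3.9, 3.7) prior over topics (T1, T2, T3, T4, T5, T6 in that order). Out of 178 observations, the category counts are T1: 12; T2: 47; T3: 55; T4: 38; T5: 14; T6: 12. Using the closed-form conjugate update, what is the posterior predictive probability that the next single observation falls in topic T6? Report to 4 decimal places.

0.0772

The Dirichlet prior is conjugate to the Multinomial likelihood: each posterior αⱼ = prior αⱼ + observed count nⱼ.
Posterior concentration: (14.0, 52.1, 60.4, 43.2, 17.9, 15.7), total = 203.3.
P(next = T6 | data) = α_{T6}/Σα = 0.0772.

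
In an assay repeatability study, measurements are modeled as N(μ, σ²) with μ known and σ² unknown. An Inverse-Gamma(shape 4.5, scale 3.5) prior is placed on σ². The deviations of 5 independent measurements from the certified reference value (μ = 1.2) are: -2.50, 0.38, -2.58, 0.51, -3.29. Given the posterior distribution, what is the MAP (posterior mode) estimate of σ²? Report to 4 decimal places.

1.9459

With known mean μ and an Inverse-Gamma(α, β) prior on σ², the Normal likelihood is conjugate: posterior is Inv-Gamma(α + n/2, β + Σ(xᵢ−μ)²/2).
Σ(xᵢ−μ)² = (-2.50)² + (0.38)² + (-2.58)² + (0.51)² + (-3.29)² = 24.1350.
Posterior: Inv-Gamma(4.5 + 5/2, 3.5 + 24.1350/2) = Inv-Gamma(7.00, 15.56750).
Mode = β/(α+1) = 15.56750/8.00 = 1.9459.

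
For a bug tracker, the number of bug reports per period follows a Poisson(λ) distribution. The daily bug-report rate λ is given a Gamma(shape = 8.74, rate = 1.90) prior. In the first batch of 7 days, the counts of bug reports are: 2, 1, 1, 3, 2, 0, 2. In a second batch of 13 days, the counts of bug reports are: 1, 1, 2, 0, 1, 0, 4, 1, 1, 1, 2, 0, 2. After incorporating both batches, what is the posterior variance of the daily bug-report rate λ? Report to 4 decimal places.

0.0745

With a Gamma(shape α, rate β) prior, the Poisson likelihood is conjugate: the posterior is Gamma(α + ΣXᵢ, β + n).
Batch 1: sum of counts S = 11 over n = 7 days.
After batch 1: Gamma(α+S, β+n) = Gamma(8.74+11, 1.90+7) = Gamma(19.74, 8.90).
Batch 2: sum of counts S = 16 over n = 13 days.
After batch 2: Gamma(α+S, β+n) = Gamma(19.74+16, 8.90+13) = Gamma(35.74, 21.90).
Var = α/β² = 35.74/21.90² = 0.0745.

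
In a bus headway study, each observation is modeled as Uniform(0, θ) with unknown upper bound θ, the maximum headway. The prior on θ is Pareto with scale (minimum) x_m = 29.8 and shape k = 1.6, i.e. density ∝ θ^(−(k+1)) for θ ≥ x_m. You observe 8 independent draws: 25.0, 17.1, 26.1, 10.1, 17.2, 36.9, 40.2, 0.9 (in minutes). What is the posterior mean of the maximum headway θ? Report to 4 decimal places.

A Pareto(scale x_m, shape k) prior on the upper bound θ of Uniform(0, θ) is conjugate: posterior is Pareto(max(x_m, max xᵢ), k + n).
Sample maximum = 40.2; prior scale x_m = 29.8 → posterior scale = max = 40.2.
Posterior shape = 1.6 + 8 = 9.6.
E[θ|data] = k·x_m/(k−1) = 9.6·40.2/8.6 = 44.8744.

44.8744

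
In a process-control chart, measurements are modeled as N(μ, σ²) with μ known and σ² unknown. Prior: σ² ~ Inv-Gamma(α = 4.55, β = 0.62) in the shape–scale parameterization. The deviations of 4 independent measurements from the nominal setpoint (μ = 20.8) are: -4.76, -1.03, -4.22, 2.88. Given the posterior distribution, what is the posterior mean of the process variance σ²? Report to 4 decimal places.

4.6001

With known mean μ and an Inverse-Gamma(α, β) prior on σ², the Normal likelihood is conjugate: posterior is Inv-Gamma(α + n/2, β + Σ(xᵢ−μ)²/2).
Σ(xᵢ−μ)² = (-4.76)² + (-1.03)² + (-4.22)² + (2.88)² = 49.8213.
Posterior: Inv-Gamma(4.55 + 4/2, 0.62 + 49.8213/2) = Inv-Gamma(6.55, 25.53065).
E[σ²|data] = β/(α−1) = 25.53065/5.55 = 4.6001.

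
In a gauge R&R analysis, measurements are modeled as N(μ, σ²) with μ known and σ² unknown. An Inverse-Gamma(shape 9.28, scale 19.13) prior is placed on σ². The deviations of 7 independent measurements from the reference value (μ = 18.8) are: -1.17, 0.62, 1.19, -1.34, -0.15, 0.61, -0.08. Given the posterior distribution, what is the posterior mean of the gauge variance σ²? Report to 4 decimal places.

With known mean μ and an Inverse-Gamma(α, β) prior on σ², the Normal likelihood is conjugate: posterior is Inv-Gamma(α + n/2, β + Σ(xᵢ−μ)²/2).
Σ(xᵢ−μ)² = (-1.17)² + (0.62)² + (1.19)² + (-1.34)² + (-0.15)² + (0.61)² + (-0.08)² = 5.3660.
Posterior: Inv-Gamma(9.28 + 7/2, 19.13 + 5.3660/2) = Inv-Gamma(12.78, 21.81300).
E[σ²|data] = β/(α−1) = 21.81300/11.78 = 1.8517.

1.8517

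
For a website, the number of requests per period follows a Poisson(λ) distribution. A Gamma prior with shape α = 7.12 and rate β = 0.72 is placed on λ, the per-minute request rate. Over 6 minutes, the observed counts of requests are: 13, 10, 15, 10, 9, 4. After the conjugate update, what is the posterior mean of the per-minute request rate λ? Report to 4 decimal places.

10.1369

With a Gamma(shape α, rate β) prior, the Poisson likelihood is conjugate: the posterior is Gamma(α + ΣXᵢ, β + n).
Sum of counts S = 61 over n = 6 minutes.
Posterior: Gamma(α+S, β+n) = Gamma(7.12+61, 0.72+6) = Gamma(68.12, 6.72).
Posterior mean = α/β = 68.12/6.72 = 10.1369.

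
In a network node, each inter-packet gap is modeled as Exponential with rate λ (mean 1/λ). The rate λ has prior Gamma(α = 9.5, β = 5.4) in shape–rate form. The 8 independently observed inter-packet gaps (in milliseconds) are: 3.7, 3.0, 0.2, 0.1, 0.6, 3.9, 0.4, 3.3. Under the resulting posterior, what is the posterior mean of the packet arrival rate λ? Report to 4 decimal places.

With a Gamma(shape α, rate β) prior on the exponential rate λ, the posterior after n observations with total T = Σxᵢ is Gamma(α+n, β+T).
Sum of observations T = 15.2 milliseconds; n = 8.
Posterior: Gamma(9.5+8, 5.4+15.2) = Gamma(17.5, 20.6).
Posterior mean of λ = α/β = 17.5/20.6 = 0.8495.

0.8495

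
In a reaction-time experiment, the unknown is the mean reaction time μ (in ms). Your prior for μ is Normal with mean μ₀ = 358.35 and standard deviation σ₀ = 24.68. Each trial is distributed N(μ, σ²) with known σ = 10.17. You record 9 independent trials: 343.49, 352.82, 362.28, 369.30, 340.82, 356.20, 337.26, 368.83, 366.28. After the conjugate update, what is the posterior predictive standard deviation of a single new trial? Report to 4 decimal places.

10.7102

For Normal data with known variance σ², a Normal(μ₀, σ₀²) prior on μ is conjugate. Posterior precision = 1/σ₀² + n/σ²; posterior mean is the precision-weighted average of μ₀ and x̄.
σ₀² = 24.68² = 609.1024, σ² = 10.17² = 103.4289; σ² + n·σ₀² = 103.4289 + 9·609.1024 = 5585.3505.
Posterior precision = 1/σ₀² + n/σ² = 1/609.1024 + 9/103.4289 = (σ² + n·σ₀²)/(σ₀²σ²) = 5585.3505/(609.1024·103.4289); posterior variance σₙ² = σ₀²σ²/(σ² + n·σ₀²) = 609.1024·103.4289/5585.3505 = 11.279291.
Predictive variance for one new observation = σₙ² + σ² = 609.1024·103.4289/5585.3505 + 103.4289 = σ²·(σ₀² + 5585.3505)/5585.3505 = 103.4289·6194.4529/5585.3505 = 114.708191; SD = √(103.4289·6194.4529/5585.3505) = 10.7102.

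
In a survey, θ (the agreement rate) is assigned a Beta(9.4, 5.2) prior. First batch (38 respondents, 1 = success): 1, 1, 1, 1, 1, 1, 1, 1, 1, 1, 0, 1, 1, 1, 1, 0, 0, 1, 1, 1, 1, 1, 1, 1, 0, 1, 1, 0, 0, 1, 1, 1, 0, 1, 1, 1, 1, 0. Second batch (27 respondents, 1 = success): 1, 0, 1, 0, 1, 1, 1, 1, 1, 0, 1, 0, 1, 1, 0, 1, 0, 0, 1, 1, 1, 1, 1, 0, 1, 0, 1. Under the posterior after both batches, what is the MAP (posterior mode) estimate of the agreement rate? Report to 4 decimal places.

0.7268

The Beta prior is conjugate to a Binomial/Bernoulli likelihood; the update adds successes to α and failures to β.
After batch 1: Beta(9.4+30, 5.2+8) = Beta(39.4, 13.2).
After batch 2: Beta(39.4+18, 13.2+9) = Beta(57.4, 22.2).
Mode of Beta(a,b) for a,b>1 is (a−1)/(a+b−2) = 56.4/77.6 = 0.7268.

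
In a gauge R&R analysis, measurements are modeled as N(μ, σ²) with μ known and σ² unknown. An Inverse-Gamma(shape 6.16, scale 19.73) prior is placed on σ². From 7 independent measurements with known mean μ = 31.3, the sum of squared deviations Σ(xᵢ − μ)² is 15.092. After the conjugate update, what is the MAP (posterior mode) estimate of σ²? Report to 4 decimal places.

2.5587

With known mean μ and an Inverse-Gamma(α, β) prior on σ², the Normal likelihood is conjugate: posterior is Inv-Gamma(α + n/2, β + Σ(xᵢ−μ)²/2).
Posterior: Inv-Gamma(6.16 + 7/2, 19.73 + 15.092/2) = Inv-Gamma(9.66, 27.2760).
Mode = β/(α+1) = 27.2760/10.66 = 2.5587.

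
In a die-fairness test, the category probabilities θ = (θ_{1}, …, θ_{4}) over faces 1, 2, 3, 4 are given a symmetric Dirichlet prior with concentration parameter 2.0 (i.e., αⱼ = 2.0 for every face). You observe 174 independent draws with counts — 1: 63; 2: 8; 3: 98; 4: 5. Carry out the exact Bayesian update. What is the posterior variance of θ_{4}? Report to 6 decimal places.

The Dirichlet prior is conjugate to the Multinomial likelihood: each posterior αⱼ = prior αⱼ + observed count nⱼ.
Posterior concentration: (65.0, 10.0, 100.0, 7.0), total = 182.0.
Var[θ_j] = α_j(Σα−α_j)/((Σα)²(Σα+1)) = 7.0·175.0/(182.0²·183.0) = 0.000202.

0.000202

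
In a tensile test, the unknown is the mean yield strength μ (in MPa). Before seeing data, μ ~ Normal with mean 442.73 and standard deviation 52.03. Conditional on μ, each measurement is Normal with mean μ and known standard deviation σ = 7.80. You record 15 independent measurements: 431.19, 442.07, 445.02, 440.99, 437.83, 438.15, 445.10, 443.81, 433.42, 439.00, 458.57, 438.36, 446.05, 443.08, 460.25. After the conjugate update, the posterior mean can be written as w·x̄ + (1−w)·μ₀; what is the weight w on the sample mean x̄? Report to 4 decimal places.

0.9985

For Normal data with known variance σ², a Normal(μ₀, σ₀²) prior on μ is conjugate. Posterior precision = 1/σ₀² + n/σ²; posterior mean is the precision-weighted average of μ₀ and x̄.
σ₀² = 52.03² = 2707.1209, σ² = 7.80² = 60.84. Prior precision 1/σ₀² = 1/2707.1209; data precision n/σ² = 15/60.84.
w = (n/σ²)/(1/σ₀² + n/σ²) = n·σ₀²/(σ² + n·σ₀²) = 15·2707.1209/(60.84 + 15·2707.1209) = 40606.8135/40667.6535 = 0.9985.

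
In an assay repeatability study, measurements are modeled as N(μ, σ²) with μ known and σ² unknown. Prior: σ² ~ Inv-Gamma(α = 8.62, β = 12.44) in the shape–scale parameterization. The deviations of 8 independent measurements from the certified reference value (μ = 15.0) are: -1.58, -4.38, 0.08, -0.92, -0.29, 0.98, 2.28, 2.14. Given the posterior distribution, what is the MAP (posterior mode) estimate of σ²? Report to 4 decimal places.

With known mean μ and an Inverse-Gamma(α, β) prior on σ², the Normal likelihood is conjugate: posterior is Inv-Gamma(α + n/2, β + Σ(xᵢ−μ)²/2).
Σ(xᵢ−μ)² = (-1.58)² + (-4.38)² + (0.08)² + (-0.92)² + (-0.29)² + (0.98)² + (2.28)² + (2.14)² = 33.3561.
Posterior: Inv-Gamma(8.62 + 8/2, 12.44 + 33.3561/2) = Inv-Gamma(12.62, 29.11805).
Mode = β/(α+1) = 29.11805/13.62 = 2.1379.

2.1379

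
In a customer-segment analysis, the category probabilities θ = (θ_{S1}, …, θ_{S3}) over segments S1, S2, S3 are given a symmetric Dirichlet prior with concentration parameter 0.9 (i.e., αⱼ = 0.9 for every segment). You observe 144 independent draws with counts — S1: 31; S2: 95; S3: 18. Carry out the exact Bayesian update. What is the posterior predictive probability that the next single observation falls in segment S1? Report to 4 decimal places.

The Dirichlet prior is conjugate to the Multinomial likelihood: each posterior αⱼ = prior αⱼ + observed count nⱼ.
Posterior concentration: (31.9, 95.9, 18.9), total = 146.7.
P(next = S1 | data) = α_{S1}/Σα = 0.2175.

0.2175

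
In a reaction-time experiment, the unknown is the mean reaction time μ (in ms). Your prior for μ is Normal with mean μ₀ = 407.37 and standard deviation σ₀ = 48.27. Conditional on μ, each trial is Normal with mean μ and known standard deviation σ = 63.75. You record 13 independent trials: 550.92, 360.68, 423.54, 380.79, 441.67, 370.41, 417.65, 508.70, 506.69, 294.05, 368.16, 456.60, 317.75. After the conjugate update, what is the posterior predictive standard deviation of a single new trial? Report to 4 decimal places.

For Normal data with known variance σ², a Normal(μ₀, σ₀²) prior on μ is conjugate. Posterior precision = 1/σ₀² + n/σ²; posterior mean is the precision-weighted average of μ₀ and x̄.
σ₀² = 48.27² = 2329.9929, σ² = 63.75² = 4064.0625; σ² + n·σ₀² = 4064.0625 + 13·2329.9929 = 34353.9702.
Posterior precision = 1/σ₀² + n/σ² = 1/2329.9929 + 13/4064.0625 = (σ² + n·σ₀²)/(σ₀²σ²) = 34353.9702/(2329.9929·4064.0625); posterior variance σₙ² = σ₀²σ²/(σ² + n·σ₀²) = 2329.9929·4064.0625/34353.9702 = 275.637334.
Predictive variance for one new observation = σₙ² + σ² = 2329.9929·4064.0625/34353.9702 + 4064.0625 = σ²·(σ₀² + 34353.9702)/34353.9702 = 4064.0625·36683.9631/34353.9702 = 4339.699834; SD = √(4064.0625·36683.9631/34353.9702) = 65.8764.

65.8764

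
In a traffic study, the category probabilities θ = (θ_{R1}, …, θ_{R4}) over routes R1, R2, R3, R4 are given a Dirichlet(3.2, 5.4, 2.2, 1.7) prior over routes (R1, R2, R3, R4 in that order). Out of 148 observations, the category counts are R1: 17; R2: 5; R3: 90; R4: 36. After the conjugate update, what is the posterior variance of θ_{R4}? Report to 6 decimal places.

0.001113

The Dirichlet prior is conjugate to the Multinomial likelihood: each posterior αⱼ = prior αⱼ + observed count nⱼ.
Posterior concentration: (20.2, 10.4, 92.2, 37.7), total = 160.5.
Var[θ_j] = α_j(Σα−α_j)/((Σα)²(Σα+1)) = 37.7·122.8/(160.5²·161.5) = 0.001113.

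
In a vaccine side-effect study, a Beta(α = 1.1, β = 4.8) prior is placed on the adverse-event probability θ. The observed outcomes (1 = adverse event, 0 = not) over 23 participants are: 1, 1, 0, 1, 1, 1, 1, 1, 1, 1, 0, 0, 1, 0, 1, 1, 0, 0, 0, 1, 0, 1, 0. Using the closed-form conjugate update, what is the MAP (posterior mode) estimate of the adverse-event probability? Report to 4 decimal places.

0.5242

The Beta prior is conjugate to a Binomial/Bernoulli likelihood; the update adds successes to α and failures to β.
Posterior: Beta(α+k, β+n−k) = Beta(1.1+14, 4.8+9) = Beta(15.1, 13.8).
Mode of Beta(a,b) for a,b>1 is (a−1)/(a+b−2) = 14.1/26.9 = 0.5242.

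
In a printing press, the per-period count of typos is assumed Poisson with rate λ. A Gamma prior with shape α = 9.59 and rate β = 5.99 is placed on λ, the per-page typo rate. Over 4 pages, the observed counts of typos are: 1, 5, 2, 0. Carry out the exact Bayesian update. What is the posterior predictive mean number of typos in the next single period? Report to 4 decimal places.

1.7608

With a Gamma(shape α, rate β) prior, the Poisson likelihood is conjugate: the posterior is Gamma(α + ΣXᵢ, β + n).
Sum of counts S = 8 over n = 4 pages.
Posterior: Gamma(α+S, β+n) = Gamma(9.59+8, 5.99+4) = Gamma(17.59, 9.99).
The predictive distribution for one future period is NegBinom with mean α/β = 1.7608.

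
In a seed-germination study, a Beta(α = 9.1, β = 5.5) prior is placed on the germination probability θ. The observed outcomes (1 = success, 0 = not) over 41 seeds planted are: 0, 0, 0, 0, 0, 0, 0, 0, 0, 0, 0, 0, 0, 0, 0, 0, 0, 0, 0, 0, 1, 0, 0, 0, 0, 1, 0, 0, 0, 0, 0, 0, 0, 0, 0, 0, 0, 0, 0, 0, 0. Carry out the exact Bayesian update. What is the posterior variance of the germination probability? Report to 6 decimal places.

The Beta prior is conjugate to a Binomial/Bernoulli likelihood; the update adds successes to α and failures to β.
Posterior: Beta(α+k, β+n−k) = Beta(9.1+2, 5.5+39) = Beta(11.1, 44.5).
Var = αβ/((α+β)²(α+β+1)) = 11.1·44.5/(55.6²·56.6) = 0.002823.

0.002823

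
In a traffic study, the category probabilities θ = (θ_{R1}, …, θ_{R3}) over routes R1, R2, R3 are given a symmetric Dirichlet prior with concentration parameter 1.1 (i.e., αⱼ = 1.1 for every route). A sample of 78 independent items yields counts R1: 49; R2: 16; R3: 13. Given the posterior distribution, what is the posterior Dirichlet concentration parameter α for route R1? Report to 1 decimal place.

50.1

The Dirichlet prior is conjugate to the Multinomial likelihood: each posterior αⱼ = prior αⱼ + observed count nⱼ.
Posterior concentration: (50.1, 17.1, 14.1), total = 81.3.
α_{R1} = 1.1 + 49 = 50.1.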